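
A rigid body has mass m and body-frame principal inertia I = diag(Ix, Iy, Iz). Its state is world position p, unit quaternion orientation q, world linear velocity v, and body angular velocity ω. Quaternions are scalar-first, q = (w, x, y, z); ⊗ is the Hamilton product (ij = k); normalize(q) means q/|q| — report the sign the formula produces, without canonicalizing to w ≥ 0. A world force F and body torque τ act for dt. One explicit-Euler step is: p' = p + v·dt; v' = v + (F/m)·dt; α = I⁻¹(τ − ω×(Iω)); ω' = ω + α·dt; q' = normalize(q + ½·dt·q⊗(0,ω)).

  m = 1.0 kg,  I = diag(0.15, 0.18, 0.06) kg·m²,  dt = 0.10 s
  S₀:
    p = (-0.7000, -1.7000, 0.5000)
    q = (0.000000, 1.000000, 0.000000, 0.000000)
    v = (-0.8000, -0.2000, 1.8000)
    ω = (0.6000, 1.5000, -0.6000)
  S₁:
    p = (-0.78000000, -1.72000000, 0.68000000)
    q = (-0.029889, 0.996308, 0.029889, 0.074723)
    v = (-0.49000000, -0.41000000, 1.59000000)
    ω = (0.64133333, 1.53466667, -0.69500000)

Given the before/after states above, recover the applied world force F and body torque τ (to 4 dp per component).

Δω = ω₁−ω₀ = (0.04133333, 0.03466667, -0.09500000)
τ = I·(Δω/dt) + ω₀×(Iω₀) = (0.1700, 0.0300, -0.0300)
v₁ − v₀ = (0.31000000, -0.21000000, -0.21000000)
applied force F = (3.1000, -2.1000, -2.1000)

F = (3.1000, -2.1000, -2.1000)
τ = (0.1700, 0.0300, -0.0300)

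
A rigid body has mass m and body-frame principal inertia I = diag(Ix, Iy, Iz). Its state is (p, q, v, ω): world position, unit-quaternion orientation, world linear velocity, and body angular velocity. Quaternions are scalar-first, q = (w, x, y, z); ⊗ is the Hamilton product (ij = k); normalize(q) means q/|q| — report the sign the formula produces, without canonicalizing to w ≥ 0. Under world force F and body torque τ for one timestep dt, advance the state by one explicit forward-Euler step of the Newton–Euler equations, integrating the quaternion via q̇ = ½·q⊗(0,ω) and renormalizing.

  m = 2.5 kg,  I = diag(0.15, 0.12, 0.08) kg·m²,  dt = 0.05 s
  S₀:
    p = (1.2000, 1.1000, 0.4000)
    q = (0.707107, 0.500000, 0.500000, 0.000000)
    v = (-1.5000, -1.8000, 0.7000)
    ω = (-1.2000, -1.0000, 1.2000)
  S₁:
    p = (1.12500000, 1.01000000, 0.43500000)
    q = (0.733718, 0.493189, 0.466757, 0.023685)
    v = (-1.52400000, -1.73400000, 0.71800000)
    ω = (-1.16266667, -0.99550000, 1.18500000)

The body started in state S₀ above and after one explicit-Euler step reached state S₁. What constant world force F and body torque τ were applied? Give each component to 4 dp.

F = (-1.2000, 3.3000, 0.9000)
τ = (0.1600, -0.0900, -0.0600)

v₁ − v₀ = (-0.02400000, 0.06600000, 0.01800000)
F = m·Δv/dt = (-1.2000, 3.3000, 0.9000)
Δω = ω₁−ω₀ = (0.03733333, 0.00450000, -0.01500000)
τ = I·(Δω/dt) + ω₀×(Iω₀) = (0.1600, -0.0900, -0.0600)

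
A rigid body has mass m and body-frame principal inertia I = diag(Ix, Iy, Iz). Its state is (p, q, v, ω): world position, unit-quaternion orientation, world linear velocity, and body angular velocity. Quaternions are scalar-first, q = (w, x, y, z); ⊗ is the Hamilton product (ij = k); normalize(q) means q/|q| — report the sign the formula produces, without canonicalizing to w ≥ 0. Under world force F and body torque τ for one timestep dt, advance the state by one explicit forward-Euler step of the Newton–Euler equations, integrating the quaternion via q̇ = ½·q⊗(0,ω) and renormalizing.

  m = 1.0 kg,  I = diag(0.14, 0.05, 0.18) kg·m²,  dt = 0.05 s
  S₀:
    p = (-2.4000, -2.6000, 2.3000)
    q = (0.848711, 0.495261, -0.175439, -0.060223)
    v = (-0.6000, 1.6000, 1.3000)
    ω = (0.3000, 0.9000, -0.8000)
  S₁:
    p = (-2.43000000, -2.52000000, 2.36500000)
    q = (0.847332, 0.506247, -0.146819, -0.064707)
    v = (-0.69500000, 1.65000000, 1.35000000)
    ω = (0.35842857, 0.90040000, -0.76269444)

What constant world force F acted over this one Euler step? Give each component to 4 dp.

v₁ − v₀ = (-0.09500000, 0.05000000, 0.05000000)
applied force F = (-1.9000, 1.0000, 1.0000)

F = (-1.9000, 1.0000, 1.0000)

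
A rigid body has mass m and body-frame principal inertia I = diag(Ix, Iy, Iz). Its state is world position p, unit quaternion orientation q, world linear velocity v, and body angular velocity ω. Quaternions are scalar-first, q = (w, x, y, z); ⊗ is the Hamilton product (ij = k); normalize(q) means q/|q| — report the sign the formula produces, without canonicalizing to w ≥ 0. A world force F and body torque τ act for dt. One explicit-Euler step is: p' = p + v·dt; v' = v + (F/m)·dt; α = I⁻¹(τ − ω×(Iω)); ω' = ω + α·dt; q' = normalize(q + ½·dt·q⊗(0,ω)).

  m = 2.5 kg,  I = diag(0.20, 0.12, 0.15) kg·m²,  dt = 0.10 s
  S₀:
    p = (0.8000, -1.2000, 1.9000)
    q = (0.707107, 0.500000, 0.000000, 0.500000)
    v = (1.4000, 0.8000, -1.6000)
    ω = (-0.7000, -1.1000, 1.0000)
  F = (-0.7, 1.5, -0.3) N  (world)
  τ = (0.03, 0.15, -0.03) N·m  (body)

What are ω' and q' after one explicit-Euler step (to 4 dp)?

ω×(Iω) gyroscopic = (-0.0330, -0.0350, -0.0616)
(τ − ω×Iω)/I = (0.3150, 1.5417, 0.2107)
ω + α·dt = (-0.6685, -0.9458, 1.0211)
Hamilton product q⊗(0,ω) = (-0.1500000, 0.0550251, -1.6278177, 0.1571070)
q' = normalize(q + ½dt·q⊗(0,ω)) = (0.6973, 0.5011, -0.0811, 0.5061)

ω' = (-0.6685, -0.9458, 1.0211)
q' = (0.6973, 0.5011, -0.0811, 0.5061)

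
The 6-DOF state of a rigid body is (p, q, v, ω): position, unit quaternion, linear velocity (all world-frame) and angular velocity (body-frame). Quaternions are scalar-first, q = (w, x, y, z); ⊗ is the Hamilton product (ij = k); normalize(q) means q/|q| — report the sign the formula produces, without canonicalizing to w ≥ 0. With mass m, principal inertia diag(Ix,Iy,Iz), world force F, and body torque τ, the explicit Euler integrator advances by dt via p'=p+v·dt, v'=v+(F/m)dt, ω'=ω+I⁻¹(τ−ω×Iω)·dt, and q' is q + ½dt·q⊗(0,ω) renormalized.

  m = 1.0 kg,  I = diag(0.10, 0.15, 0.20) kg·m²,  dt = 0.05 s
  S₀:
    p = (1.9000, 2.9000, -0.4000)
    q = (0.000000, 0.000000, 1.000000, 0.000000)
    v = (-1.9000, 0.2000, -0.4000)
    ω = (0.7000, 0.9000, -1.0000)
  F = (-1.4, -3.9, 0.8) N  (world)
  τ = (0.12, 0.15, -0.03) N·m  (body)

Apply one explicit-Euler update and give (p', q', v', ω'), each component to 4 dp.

p' = (1.8050, 2.9100, -0.4200)
q' = (-0.0225, -0.0250, 0.9993, -0.0175)
v' = (-1.9700, 0.0050, -0.3600)
ω' = (0.7825, 0.9267, -1.0154)

(τ − ω×Iω)/I = (1.6500, 0.5333, -0.3075)
new body rate ω' = (0.7825, 0.9267, -1.0154)
2q̇ = q⊗(0,ω) = (-0.9000000, -1.0000000, 0.0000000, -0.7000000)
q + ½dt·q⊗(0,ω), renormalized = (-0.0225, -0.0250, 0.9993, -0.0175)
linear accel F/m = (-1.4000, -3.9000, 0.8000)
p + v·dt = (1.8050, 2.9100, -0.4200)
v + (F/m)dt = (-1.9700, 0.0050, -0.3600)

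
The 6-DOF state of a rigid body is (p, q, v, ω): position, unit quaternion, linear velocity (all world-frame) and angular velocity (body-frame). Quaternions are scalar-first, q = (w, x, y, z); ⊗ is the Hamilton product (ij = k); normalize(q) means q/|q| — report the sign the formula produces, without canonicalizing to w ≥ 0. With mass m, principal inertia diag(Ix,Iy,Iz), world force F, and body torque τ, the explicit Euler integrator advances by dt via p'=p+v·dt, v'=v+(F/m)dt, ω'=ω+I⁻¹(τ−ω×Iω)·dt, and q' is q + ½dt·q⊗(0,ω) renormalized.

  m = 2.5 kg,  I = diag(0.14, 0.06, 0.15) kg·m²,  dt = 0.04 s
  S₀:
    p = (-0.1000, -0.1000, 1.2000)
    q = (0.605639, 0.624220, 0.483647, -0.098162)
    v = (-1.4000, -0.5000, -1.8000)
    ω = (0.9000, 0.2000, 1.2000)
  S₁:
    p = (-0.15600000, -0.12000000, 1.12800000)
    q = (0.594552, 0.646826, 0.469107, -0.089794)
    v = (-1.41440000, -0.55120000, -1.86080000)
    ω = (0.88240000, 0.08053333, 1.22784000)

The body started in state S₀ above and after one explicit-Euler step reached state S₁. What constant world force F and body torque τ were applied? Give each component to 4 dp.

F = (-0.9000, -3.2000, -3.8000)
τ = (-0.0400, -0.1900, 0.0900)

v₁ − v₀ = (-0.01440000, -0.05120000, -0.06080000)
applied force F = (-0.9000, -3.2000, -3.8000)
rate change Δω = (-0.01760000, -0.11946667, 0.02784000)
τ = I·(Δω/dt) + ω₀×(Iω₀) = (-0.0400, -0.1900, 0.0900)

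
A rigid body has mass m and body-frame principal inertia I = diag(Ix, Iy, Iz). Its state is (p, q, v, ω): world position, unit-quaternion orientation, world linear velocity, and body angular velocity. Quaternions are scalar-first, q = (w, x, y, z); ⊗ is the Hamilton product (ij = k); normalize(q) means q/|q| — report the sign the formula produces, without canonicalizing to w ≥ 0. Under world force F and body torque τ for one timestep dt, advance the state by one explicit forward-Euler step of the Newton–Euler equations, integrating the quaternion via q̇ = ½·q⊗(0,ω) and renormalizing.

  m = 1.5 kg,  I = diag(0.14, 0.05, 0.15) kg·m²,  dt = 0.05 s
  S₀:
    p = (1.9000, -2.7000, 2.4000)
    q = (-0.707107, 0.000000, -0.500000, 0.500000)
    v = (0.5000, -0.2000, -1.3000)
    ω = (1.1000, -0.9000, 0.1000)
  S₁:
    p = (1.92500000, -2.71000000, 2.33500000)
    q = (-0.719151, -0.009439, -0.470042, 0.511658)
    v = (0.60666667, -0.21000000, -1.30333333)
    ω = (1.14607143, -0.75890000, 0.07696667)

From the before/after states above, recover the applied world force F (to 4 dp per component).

Δv = v₁−v₀ = (0.10666667, -0.01000000, -0.00333333)
applied force F = (3.2000, -0.3000, -0.1000)

F = (3.2000, -0.3000, -0.1000)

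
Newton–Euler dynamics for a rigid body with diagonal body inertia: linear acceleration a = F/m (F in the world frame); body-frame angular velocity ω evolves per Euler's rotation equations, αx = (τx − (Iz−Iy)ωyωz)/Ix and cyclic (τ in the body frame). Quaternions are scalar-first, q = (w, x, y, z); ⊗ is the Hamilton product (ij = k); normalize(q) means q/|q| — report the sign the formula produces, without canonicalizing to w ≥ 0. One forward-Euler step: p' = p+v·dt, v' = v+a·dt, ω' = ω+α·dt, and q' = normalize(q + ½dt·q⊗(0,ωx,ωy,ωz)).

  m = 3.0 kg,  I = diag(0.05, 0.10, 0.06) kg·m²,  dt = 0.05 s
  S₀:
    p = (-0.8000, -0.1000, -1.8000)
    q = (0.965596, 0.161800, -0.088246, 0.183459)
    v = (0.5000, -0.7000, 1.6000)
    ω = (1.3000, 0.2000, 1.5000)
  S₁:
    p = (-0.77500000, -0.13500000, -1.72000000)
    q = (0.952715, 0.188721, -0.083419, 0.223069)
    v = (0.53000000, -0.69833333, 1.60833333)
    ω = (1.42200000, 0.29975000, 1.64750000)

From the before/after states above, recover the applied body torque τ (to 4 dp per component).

τ = (0.1100, 0.1800, 0.1900)

rate change Δω = (0.12200000, 0.09975000, 0.14750000)
τ = I·(Δω/dt) + ω₀×(Iω₀) = (0.1100, 0.1800, 0.1900)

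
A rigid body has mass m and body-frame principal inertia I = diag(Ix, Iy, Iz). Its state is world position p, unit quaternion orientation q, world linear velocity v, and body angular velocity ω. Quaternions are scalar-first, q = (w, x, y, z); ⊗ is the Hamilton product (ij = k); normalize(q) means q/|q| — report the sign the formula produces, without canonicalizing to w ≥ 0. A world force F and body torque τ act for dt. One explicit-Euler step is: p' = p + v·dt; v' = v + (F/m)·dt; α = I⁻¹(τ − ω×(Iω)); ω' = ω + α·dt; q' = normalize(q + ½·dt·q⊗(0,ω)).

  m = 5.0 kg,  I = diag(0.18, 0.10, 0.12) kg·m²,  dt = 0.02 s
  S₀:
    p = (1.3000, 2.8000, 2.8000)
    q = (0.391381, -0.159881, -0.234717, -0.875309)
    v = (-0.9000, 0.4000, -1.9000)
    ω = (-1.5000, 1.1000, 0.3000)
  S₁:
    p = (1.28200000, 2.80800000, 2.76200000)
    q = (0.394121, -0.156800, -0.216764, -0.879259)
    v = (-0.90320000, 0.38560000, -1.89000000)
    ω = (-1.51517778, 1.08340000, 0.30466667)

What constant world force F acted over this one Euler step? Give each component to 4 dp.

v₁ − v₀ = (-0.00320000, -0.01440000, 0.01000000)
applied force F = (-0.8000, -3.6000, 2.5000)

F = (-0.8000, -3.6000, 2.5000)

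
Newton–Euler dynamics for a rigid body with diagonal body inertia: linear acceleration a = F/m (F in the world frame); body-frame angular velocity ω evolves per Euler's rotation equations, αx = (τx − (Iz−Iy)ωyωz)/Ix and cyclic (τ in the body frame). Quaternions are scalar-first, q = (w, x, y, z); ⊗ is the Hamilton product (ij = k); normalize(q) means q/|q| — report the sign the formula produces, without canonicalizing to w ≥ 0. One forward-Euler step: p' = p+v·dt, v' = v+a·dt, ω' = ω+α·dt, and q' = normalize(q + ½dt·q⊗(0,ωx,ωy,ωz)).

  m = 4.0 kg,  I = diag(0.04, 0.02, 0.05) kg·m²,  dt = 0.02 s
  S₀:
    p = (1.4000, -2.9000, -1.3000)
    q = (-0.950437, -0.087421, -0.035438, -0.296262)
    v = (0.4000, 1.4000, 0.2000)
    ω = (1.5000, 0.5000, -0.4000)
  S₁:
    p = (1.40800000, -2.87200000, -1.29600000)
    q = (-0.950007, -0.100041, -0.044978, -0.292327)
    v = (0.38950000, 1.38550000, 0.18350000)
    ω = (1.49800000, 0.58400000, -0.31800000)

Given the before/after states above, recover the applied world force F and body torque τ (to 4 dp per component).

ω₁ − ω₀ = (-0.00200000, 0.08400000, 0.08200000)
gyro term ω₀×Iω₀ = (-0.0060, 0.0060, -0.0150)
τ = I·(Δω/dt) + ω₀×(Iω₀) = (-0.0100, 0.0900, 0.1900)
v₁ − v₀ = (-0.01050000, -0.01450000, -0.01650000)
applied force F = (-2.1000, -2.9000, -3.3000)

F = (-2.1000, -2.9000, -3.3000)
τ = (-0.0100, 0.0900, 0.1900)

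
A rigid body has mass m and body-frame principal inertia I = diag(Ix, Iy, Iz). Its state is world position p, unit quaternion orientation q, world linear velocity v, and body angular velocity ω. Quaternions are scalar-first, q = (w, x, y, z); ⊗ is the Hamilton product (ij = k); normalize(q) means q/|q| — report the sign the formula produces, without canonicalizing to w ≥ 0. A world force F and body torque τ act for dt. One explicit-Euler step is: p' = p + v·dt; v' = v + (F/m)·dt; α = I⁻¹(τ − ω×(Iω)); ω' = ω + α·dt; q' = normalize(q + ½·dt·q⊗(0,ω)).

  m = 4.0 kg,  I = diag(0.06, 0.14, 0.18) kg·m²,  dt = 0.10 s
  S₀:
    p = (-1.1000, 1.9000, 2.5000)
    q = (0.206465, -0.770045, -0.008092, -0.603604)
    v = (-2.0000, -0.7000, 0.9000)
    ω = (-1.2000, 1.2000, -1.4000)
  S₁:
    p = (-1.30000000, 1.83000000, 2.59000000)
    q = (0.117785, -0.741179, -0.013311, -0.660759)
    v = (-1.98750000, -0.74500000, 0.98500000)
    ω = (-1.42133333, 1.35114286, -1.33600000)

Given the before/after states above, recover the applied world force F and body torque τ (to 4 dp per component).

Δv = v₁−v₀ = (0.01250000, -0.04500000, 0.08500000)
applied force F = (0.5000, -1.8000, 3.4000)
rate change Δω = (-0.22133333, 0.15114286, 0.06400000)
τ = I·(Δω/dt) + ω₀×(Iω₀) = (-0.2000, 0.0100, 0.0000)

F = (0.5000, -1.8000, 3.4000)
τ = (-0.2000, 0.0100, 0.0000)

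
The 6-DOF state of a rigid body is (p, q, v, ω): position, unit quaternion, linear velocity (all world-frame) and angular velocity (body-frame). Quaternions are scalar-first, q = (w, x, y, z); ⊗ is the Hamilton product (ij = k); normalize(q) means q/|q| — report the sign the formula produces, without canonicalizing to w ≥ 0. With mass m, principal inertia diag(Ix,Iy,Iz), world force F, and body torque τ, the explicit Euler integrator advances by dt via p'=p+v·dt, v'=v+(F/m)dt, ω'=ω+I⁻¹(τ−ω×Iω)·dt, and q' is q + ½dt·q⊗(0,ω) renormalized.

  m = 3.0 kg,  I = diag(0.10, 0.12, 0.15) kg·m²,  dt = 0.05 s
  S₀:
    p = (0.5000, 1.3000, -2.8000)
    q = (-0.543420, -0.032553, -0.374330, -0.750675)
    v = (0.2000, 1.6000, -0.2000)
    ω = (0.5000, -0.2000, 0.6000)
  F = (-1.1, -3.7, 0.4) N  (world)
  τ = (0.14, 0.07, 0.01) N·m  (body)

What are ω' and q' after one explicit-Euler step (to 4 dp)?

(τ − ω×Iω)/I = (1.4360, 0.7083, 0.0800)
ω + α·dt = (0.5718, -0.1646, 0.6040)
2q̇ = q⊗(0,ω) = (0.3918155, -0.6464430, -0.2471217, -0.1323764)
q + ½dt·q⊗(0,ω), renormalized = (-0.5335, -0.0487, -0.3804, -0.7538)

ω' = (0.5718, -0.1646, 0.6040)
q' = (-0.5335, -0.0487, -0.3804, -0.7538)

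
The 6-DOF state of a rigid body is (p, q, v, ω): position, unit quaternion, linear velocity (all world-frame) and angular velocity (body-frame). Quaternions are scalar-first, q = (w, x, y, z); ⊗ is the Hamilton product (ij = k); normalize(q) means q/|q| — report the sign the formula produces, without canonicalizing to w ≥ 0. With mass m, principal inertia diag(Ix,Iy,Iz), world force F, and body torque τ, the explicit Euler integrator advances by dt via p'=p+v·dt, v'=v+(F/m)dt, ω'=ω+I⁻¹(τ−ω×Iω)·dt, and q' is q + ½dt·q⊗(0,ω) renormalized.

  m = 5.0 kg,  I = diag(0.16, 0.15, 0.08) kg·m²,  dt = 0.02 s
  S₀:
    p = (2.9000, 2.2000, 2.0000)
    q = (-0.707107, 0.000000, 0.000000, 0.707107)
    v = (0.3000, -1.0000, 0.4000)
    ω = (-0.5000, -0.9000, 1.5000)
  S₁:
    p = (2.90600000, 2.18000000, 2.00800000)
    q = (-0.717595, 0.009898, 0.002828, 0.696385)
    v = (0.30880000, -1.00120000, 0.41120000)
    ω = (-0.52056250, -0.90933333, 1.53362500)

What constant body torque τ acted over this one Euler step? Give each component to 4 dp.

rate change Δω = (-0.02056250, -0.00933333, 0.03362500)
applied torque τ = (-0.0700, -0.1300, 0.1300)

τ = (-0.0700, -0.1300, 0.1300)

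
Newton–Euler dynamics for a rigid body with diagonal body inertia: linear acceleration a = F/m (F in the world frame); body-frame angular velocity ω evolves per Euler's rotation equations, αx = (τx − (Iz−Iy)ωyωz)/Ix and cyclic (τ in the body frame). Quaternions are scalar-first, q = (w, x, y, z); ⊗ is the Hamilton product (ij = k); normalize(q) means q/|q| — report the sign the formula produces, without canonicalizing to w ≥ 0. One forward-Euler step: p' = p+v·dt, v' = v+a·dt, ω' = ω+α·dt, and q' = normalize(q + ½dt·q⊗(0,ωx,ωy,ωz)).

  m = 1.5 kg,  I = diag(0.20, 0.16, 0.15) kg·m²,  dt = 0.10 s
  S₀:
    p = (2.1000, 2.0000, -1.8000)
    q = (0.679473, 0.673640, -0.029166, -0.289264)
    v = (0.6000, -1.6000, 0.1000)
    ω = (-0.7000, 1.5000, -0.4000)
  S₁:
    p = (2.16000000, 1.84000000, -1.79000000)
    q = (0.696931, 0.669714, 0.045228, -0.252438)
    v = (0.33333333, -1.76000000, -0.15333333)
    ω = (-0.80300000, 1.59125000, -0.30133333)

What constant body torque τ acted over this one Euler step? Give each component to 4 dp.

τ = (-0.2000, 0.1600, 0.1900)

rate change Δω = (-0.10300000, 0.09125000, 0.09866667)
gyro term ω₀×Iω₀ = (0.0060, 0.0140, 0.0420)
τ = I·(Δω/dt) + ω₀×(Iω₀) = (-0.2000, 0.1600, 0.1900)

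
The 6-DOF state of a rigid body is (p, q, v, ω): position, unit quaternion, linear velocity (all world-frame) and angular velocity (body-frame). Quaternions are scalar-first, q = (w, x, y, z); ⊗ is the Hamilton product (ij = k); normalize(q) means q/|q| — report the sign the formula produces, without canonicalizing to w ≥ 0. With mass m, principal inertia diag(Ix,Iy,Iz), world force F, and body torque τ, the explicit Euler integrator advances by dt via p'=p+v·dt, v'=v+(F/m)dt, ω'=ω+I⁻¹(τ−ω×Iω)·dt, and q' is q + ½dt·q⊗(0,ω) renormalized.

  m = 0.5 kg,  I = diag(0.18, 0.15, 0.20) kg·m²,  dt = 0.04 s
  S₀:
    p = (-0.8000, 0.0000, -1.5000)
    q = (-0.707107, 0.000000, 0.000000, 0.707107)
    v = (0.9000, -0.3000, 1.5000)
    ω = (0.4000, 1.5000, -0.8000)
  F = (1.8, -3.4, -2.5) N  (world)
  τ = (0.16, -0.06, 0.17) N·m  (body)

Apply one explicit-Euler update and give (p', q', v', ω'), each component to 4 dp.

p' = (-0.7640, -0.0120, -1.4400)
q' = (-0.6954, -0.0269, -0.0155, 0.7180)
v' = (1.0440, -0.5720, 1.3000)
ω' = (0.4489, 1.4823, -0.7624)

a = (3.6000, -6.8000, -5.0000)
new position p' = (-0.7640, -0.0120, -1.4400)
new velocity v' = (1.0440, -0.5720, 1.3000)
angular accel α = (1.2222, -0.4427, 0.9400)
ω' = ω + α·dt = (0.4489, 1.4823, -0.7624)
Hamilton product q⊗(0,ω) = (0.5656856, -1.3435033, -0.7778177, 0.5656856)
updated quaternion q' = (-0.6954, -0.0269, -0.0155, 0.7180)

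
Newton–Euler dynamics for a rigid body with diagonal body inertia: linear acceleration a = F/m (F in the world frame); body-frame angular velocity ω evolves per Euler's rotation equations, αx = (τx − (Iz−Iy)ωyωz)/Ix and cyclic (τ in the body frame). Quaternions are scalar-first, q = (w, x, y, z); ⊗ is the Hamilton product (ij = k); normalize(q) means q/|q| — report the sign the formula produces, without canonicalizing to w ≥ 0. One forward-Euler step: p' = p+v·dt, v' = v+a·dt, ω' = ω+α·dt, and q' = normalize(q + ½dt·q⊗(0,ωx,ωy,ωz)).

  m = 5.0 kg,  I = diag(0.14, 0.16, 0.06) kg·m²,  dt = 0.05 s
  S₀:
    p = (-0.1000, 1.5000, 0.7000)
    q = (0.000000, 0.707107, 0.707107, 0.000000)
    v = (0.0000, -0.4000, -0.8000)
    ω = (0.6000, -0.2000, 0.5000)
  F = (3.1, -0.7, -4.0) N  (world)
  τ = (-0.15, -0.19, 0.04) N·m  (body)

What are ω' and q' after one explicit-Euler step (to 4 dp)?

ω' = (0.5429, -0.2669, 0.5353)
q' = (-0.0071, 0.7158, 0.6981, -0.0141)

ω×(Iω) gyroscopic = (0.0100, 0.0240, -0.0024)
angular accel α = (-1.1429, -1.3375, 0.7067)
ω' = ω + α·dt = (0.5429, -0.2669, 0.5353)
2q̇ = q⊗(0,ω) = (-0.2828428, 0.3535535, -0.3535535, -0.5656856)
q' = normalize(q + ½dt·q⊗(0,ω)) = (-0.0071, 0.7158, 0.6981, -0.0141)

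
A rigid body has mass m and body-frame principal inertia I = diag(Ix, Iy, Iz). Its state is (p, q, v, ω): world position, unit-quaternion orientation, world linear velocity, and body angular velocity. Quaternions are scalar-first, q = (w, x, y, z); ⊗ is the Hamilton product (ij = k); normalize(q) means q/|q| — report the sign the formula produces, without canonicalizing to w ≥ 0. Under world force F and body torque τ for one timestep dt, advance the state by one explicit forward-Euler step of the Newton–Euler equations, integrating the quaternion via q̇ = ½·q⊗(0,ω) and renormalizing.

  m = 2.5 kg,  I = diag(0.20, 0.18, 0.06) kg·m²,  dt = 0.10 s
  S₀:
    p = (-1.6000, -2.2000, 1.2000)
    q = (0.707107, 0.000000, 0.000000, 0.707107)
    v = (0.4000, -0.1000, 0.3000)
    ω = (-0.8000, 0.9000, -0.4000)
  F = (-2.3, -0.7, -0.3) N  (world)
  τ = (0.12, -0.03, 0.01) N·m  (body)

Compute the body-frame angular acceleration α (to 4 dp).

α = (0.3840, -0.4156, -0.0733)

precession coupling ω×(Iω) = (0.0432, 0.0448, 0.0144)
angular accel α = (0.3840, -0.4156, -0.0733)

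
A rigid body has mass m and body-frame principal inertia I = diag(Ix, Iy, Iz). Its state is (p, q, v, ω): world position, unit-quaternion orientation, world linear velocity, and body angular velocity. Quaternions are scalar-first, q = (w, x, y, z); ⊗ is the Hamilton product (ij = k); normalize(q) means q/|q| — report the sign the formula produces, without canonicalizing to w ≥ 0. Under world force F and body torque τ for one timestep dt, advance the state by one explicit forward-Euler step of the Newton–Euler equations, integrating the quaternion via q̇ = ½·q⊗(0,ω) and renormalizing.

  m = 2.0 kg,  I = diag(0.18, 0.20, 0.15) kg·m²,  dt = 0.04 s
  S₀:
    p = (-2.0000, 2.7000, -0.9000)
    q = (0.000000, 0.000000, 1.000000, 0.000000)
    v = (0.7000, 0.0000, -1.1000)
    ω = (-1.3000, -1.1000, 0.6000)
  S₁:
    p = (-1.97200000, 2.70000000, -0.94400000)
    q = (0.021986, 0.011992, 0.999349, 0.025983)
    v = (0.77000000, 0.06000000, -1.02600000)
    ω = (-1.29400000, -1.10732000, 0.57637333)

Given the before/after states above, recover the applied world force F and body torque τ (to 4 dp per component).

F = (3.5000, 3.0000, 3.7000)
τ = (0.0600, -0.0600, -0.0600)

rate change Δω = (0.00600000, -0.00732000, -0.02362667)
gyro term ω₀×Iω₀ = (0.0330, -0.0234, 0.0286)
I·α + gyro = (0.0600, -0.0600, -0.0600)
velocity change Δv = (0.07000000, 0.06000000, 0.07400000)
F = m·Δv/dt = (3.5000, 3.0000, 3.7000)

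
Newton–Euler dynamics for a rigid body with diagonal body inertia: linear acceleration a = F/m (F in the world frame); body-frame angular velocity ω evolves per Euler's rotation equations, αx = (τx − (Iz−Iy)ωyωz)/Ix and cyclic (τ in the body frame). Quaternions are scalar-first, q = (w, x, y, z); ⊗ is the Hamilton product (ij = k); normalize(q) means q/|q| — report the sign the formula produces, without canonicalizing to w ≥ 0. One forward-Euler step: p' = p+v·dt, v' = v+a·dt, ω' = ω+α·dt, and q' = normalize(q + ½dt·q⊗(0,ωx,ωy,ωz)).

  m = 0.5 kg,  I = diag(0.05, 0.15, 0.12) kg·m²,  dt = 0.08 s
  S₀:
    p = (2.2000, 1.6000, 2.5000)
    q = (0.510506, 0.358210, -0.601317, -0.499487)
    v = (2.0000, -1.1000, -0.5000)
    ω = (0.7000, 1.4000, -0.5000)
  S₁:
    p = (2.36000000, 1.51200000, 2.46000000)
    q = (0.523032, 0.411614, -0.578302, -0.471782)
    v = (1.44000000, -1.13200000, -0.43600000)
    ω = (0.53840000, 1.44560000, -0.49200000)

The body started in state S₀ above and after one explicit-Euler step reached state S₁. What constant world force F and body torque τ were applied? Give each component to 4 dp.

F = (-3.5000, -0.2000, 0.4000)
τ = (-0.0800, 0.1100, 0.1100)

Δω = ω₁−ω₀ = (-0.16160000, 0.04560000, 0.00800000)
τ = I·(Δω/dt) + ω₀×(Iω₀) = (-0.0800, 0.1100, 0.1100)
Δv = v₁−v₀ = (-0.56000000, -0.03200000, 0.06400000)
m·(v₁−v₀)/dt = (-3.5000, -0.2000, 0.4000)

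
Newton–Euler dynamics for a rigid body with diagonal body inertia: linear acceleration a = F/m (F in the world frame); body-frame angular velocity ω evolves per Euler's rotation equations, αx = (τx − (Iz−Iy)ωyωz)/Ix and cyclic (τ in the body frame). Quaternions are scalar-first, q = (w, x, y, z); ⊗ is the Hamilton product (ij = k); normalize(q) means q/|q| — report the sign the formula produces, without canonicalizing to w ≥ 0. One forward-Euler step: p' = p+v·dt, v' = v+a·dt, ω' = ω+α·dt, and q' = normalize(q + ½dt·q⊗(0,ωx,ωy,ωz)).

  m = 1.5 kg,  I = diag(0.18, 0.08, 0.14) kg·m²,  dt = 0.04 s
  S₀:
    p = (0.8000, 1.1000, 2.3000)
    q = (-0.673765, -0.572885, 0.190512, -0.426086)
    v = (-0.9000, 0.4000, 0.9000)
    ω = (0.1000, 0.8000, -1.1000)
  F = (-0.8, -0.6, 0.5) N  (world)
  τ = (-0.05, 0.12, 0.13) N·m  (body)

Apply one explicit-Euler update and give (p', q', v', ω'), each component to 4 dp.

precession coupling ω×(Iω) = (-0.0528, -0.0044, -0.0080)
(τ − ω×Iω)/I = (0.0156, 1.5550, 0.9857)
ω + α·dt = (0.1006, 0.8622, -1.0606)
2q̇ = q⊗(0,ω) = (-0.5638157, 0.0639291, -1.2117941, 0.2637823)
q' = normalize(q + ½dt·q⊗(0,ω)) = (-0.6848, -0.5714, 0.1662, -0.4207)
a = F/m = (-0.5333, -0.4000, 0.3333)
p' = p + v·dt = (0.7640, 1.1160, 2.3360)
new velocity v' = (-0.9213, 0.3840, 0.9133)

p' = (0.7640, 1.1160, 2.3360)
q' = (-0.6848, -0.5714, 0.1662, -0.4207)
v' = (-0.9213, 0.3840, 0.9133)
ω' = (0.1006, 0.8622, -1.0606)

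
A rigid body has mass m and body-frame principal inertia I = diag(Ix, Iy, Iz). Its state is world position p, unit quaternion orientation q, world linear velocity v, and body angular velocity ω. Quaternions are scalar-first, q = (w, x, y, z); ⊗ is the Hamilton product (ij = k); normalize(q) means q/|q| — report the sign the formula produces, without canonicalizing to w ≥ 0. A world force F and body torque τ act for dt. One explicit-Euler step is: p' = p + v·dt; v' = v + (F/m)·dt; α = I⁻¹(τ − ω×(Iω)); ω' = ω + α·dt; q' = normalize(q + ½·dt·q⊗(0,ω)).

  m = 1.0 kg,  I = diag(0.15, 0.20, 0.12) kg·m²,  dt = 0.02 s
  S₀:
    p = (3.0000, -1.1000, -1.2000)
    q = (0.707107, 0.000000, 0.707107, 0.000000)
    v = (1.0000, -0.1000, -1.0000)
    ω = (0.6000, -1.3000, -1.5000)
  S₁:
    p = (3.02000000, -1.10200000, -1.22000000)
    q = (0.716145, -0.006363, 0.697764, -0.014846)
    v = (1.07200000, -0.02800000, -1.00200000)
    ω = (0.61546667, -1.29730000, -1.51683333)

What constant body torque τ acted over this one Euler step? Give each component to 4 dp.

τ = (-0.0400, 0.0000, -0.1400)

rate change Δω = (0.01546667, 0.00270000, -0.01683333)
ω₀×(Iω₀) = (-0.1560, -0.0270, -0.0390)
applied torque τ = (-0.0400, 0.0000, -0.1400)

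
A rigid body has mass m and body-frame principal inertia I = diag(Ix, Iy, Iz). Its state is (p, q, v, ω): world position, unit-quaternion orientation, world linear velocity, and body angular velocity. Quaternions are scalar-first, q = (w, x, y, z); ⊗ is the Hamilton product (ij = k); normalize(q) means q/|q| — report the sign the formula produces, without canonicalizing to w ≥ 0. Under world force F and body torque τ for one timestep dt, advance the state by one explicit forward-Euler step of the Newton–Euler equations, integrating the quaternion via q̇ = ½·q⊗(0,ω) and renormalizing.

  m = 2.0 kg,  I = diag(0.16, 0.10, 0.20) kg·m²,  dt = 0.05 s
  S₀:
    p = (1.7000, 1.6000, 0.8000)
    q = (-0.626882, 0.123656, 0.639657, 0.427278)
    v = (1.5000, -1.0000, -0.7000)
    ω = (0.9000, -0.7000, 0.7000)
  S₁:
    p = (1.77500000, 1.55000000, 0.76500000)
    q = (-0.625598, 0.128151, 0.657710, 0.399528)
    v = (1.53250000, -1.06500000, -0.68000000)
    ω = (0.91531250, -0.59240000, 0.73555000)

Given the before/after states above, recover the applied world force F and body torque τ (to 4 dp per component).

F = (1.3000, -2.6000, 0.8000)
τ = (0.0000, 0.1900, 0.1800)

Δω = ω₁−ω₀ = (0.01531250, 0.10760000, 0.03555000)
I·α + gyro = (0.0000, 0.1900, 0.1800)
velocity change Δv = (0.03250000, -0.06500000, 0.02000000)
F = m·Δv/dt = (1.3000, -2.6000, 0.8000)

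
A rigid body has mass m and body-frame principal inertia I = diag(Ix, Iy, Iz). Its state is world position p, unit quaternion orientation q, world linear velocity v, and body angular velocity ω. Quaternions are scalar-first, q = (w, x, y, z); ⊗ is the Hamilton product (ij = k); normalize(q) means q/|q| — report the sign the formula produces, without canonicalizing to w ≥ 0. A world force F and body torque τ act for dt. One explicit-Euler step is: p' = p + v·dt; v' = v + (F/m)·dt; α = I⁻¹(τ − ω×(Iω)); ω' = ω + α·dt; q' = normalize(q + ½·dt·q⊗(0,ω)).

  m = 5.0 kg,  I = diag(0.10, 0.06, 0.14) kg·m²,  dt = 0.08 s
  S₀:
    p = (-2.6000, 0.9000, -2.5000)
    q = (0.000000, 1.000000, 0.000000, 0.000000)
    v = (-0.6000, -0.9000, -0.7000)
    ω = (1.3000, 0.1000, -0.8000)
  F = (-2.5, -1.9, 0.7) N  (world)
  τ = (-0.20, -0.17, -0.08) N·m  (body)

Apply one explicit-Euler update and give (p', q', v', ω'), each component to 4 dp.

p' = (-2.6480, 0.8280, -2.5560)
q' = (-0.0519, 0.9981, 0.0319, 0.0040)
v' = (-0.6400, -0.9304, -0.6888)
ω' = (1.1451, -0.1821, -0.8427)

linear accel F/m = (-0.5000, -0.3800, 0.1400)
p' = p + v·dt = (-2.6480, 0.8280, -2.5560)
new velocity v' = (-0.6400, -0.9304, -0.6888)
precession coupling ω×(Iω) = (-0.0064, 0.0416, -0.0052)
angular accel α = (-1.9360, -3.5267, -0.5343)
ω' = ω + α·dt = (1.1451, -0.1821, -0.8427)
2q̇ = q⊗(0,ω) = (-1.3000000, 0.0000000, 0.8000000, 0.1000000)
q' = normalize(q + ½dt·q⊗(0,ω)) = (-0.0519, 0.9981, 0.0319, 0.0040)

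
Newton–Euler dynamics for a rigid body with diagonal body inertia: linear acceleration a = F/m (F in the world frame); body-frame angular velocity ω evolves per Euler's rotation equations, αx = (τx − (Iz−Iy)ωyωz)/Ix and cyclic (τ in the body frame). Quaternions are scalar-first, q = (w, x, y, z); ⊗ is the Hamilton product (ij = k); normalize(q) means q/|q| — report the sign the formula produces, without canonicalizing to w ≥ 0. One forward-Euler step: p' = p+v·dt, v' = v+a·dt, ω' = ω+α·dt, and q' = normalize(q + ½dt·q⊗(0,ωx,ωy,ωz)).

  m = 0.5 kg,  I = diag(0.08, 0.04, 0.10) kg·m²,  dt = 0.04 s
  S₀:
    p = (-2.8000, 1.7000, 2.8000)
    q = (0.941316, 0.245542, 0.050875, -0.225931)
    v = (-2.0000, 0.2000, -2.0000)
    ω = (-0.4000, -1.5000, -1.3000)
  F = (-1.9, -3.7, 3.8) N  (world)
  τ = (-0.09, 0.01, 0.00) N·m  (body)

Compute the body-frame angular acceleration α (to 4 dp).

α = (-2.5875, 0.5100, 0.2400)

gyro term ω×Iω = (0.1170, -0.0104, -0.0240)
α = I⁻¹(τ − ω×Iω) = (-2.5875, 0.5100, 0.2400)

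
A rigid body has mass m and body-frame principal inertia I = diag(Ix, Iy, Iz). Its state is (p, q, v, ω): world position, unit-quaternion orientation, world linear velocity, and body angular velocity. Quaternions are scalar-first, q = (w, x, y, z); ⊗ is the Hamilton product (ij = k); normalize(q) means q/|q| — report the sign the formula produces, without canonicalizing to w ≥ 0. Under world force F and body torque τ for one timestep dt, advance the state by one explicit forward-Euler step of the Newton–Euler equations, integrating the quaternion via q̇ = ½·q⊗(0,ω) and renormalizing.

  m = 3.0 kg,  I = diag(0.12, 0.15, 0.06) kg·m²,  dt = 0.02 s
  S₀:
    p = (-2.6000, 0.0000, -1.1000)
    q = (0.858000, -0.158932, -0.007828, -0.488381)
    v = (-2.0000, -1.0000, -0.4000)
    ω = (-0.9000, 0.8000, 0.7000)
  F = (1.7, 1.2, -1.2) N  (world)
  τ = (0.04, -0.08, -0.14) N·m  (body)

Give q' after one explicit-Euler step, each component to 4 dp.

q' = (0.8600, -0.1628, 0.0045, -0.4837)

q⊗(0,ω) = (0.2050903, -0.3869748, 1.2371953, 0.4664092)
q + ½dt·q⊗(0,ω), renormalized = (0.8600, -0.1628, 0.0045, -0.4837)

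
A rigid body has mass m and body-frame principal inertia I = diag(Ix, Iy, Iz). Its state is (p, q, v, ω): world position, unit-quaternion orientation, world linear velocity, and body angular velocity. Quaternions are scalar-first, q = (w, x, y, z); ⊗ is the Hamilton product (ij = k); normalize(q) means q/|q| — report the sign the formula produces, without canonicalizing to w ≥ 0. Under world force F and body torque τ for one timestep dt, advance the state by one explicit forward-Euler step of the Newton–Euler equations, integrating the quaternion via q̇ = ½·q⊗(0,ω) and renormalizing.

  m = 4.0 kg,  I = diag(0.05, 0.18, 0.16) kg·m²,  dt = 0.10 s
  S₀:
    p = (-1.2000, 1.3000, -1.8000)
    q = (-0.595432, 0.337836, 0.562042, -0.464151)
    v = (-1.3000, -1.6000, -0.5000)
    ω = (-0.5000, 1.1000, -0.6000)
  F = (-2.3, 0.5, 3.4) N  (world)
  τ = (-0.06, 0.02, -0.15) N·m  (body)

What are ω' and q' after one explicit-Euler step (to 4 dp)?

ω' = (-0.6464, 1.1294, -0.6491)
q' = (-0.6304, 0.3606, 0.5498, -0.4127)

precession coupling ω×(Iω) = (0.0132, -0.0330, -0.0715)
angular accel α = (-1.4640, 0.2944, -0.4906)
ω + α·dt = (-0.6464, 1.1294, -0.6491)
2q̇ = q⊗(0,ω) = (-0.7278188, 0.4710569, -0.2201981, 1.0098998)
q + ½dt·q⊗(0,ω), renormalized = (-0.6304, 0.3606, 0.5498, -0.4127)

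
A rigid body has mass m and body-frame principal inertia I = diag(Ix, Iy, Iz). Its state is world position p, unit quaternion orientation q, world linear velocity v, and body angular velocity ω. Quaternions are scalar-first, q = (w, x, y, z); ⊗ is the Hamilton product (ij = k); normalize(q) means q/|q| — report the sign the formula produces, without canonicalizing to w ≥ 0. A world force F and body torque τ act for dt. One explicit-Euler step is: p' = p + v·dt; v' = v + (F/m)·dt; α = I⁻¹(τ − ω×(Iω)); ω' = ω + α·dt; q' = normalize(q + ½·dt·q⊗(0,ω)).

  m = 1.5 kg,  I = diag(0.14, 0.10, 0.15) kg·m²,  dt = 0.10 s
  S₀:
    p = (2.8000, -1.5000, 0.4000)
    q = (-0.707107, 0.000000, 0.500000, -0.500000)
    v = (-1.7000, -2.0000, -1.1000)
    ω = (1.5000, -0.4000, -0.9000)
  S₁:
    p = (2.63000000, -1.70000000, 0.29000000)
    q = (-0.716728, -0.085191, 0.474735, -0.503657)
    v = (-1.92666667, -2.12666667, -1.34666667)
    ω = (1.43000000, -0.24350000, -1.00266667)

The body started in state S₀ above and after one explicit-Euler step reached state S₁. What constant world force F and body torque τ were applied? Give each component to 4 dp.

velocity change Δv = (-0.22666667, -0.12666667, -0.24666667)
m·(v₁−v₀)/dt = (-3.4000, -1.9000, -3.7000)
ω₁ − ω₀ = (-0.07000000, 0.15650000, -0.10266667)
applied torque τ = (-0.0800, 0.1700, -0.1300)

F = (-3.4000, -1.9000, -3.7000)
τ = (-0.0800, 0.1700, -0.1300)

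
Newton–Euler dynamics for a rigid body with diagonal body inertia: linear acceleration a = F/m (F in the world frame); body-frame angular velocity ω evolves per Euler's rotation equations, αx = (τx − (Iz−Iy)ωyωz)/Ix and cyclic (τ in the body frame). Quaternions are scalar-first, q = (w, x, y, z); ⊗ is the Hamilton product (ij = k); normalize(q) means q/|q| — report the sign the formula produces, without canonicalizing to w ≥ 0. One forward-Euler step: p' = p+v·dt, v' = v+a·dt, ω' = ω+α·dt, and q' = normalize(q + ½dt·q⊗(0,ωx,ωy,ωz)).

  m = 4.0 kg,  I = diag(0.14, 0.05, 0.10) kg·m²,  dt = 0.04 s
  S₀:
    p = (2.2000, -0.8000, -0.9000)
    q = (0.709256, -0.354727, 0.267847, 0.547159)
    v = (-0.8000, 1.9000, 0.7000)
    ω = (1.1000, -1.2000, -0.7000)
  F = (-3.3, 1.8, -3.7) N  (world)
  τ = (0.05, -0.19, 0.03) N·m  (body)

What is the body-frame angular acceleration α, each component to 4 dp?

precession coupling ω×(Iω) = (0.0420, -0.0308, 0.1188)
(τ − ω×Iω)/I = (0.0571, -3.1840, -0.8880)

α = (0.0571, -3.1840, -0.8880)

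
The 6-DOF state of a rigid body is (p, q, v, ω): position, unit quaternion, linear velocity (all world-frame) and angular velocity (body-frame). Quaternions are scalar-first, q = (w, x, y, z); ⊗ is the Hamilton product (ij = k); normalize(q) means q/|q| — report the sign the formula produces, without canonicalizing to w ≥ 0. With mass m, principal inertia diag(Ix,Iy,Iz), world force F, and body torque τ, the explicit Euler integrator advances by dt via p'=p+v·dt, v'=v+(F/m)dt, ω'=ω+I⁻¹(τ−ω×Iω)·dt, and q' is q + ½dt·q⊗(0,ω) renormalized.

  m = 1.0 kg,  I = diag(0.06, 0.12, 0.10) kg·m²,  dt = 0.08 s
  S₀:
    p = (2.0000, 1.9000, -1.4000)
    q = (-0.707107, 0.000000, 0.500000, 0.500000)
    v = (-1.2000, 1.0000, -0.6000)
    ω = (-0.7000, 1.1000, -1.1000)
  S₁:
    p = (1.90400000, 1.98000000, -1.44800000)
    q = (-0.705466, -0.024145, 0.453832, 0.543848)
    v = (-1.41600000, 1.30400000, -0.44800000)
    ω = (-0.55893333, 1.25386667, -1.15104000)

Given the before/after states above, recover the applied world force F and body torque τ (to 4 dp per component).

F = (-2.7000, 3.8000, 1.9000)
τ = (0.1300, 0.2000, -0.1100)

v₁ − v₀ = (-0.21600000, 0.30400000, 0.15200000)
F = m·Δv/dt = (-2.7000, 3.8000, 1.9000)
rate change Δω = (0.14106667, 0.15386667, -0.05104000)
τ = I·(Δω/dt) + ω₀×(Iω₀) = (0.1300, 0.2000, -0.1100)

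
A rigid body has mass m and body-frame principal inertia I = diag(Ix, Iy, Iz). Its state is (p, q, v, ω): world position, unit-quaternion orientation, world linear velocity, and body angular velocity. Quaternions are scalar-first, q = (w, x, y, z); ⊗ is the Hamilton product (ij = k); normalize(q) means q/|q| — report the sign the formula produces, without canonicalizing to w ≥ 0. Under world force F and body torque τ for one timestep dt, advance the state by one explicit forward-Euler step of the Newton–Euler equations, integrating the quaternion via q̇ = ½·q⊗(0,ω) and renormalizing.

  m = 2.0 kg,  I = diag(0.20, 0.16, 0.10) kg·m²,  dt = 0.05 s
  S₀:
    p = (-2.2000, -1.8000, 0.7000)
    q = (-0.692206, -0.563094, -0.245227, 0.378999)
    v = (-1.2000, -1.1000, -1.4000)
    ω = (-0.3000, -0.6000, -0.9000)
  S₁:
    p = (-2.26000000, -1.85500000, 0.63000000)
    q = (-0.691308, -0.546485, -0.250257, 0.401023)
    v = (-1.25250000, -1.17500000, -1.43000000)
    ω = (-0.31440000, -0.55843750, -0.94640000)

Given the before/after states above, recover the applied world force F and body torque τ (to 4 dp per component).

velocity change Δv = (-0.05250000, -0.07500000, -0.03000000)
applied force F = (-2.1000, -3.0000, -1.2000)
ω₁ − ω₀ = (-0.01440000, 0.04156250, -0.04640000)
I·α + gyro = (-0.0900, 0.1600, -0.1000)

F = (-2.1000, -3.0000, -1.2000)
τ = (-0.0900, 0.1600, -0.1000)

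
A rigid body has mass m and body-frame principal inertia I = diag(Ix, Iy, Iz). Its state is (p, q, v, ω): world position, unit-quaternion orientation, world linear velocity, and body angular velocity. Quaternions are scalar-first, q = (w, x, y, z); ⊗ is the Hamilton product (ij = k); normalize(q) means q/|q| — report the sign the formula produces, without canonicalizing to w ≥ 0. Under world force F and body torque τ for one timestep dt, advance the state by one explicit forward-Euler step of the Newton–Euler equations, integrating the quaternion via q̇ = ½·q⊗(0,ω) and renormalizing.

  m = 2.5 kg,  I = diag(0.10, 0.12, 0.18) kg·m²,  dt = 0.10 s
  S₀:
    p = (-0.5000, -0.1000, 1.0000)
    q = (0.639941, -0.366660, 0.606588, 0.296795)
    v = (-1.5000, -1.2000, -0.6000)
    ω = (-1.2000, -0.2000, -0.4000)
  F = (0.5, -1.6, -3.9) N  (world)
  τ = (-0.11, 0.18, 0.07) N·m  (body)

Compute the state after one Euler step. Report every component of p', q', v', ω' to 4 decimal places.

a = F/m = (0.2000, -0.6400, -1.5600)
p + v·dt = (-0.6500, -0.2200, 0.9400)
new velocity v' = (-1.4800, -1.2640, -0.7560)
precession coupling ω×(Iω) = (0.0048, -0.0384, 0.0048)
(τ − ω×Iω)/I = (-1.1480, 1.8200, 0.3622)
ω + α·dt = (-1.3148, -0.0180, -0.3638)
Hamilton product q⊗(0,ω) = (-0.1999564, -0.9512054, -0.6308062, 0.5452612)
q + ½dt·q⊗(0,ω), renormalized = (0.6287, -0.4134, 0.5739, 0.3234)

p' = (-0.6500, -0.2200, 0.9400)
q' = (0.6287, -0.4134, 0.5739, 0.3234)
v' = (-1.4800, -1.2640, -0.7560)
ω' = (-1.3148, -0.0180, -0.3638)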